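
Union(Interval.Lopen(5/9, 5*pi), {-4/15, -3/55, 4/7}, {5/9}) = Union({-4/15, -3/55}, Interval(5/9, 5*pi))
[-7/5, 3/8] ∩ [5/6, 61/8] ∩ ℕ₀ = ∅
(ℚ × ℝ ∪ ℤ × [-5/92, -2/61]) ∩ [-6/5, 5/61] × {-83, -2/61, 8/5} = (ℚ ∩ [-6/5, 5/61]) × {-83, -2/61, 8/5}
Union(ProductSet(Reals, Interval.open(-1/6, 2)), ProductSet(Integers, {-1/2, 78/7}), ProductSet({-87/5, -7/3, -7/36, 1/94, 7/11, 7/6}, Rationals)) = Union(ProductSet({-87/5, -7/3, -7/36, 1/94, 7/11, 7/6}, Rationals), ProductSet(Integers, {-1/2, 78/7}), ProductSet(Reals, Interval.open(-1/6, 2)))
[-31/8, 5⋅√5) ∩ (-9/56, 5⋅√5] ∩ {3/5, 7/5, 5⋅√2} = {3/5, 7/5, 5⋅√2}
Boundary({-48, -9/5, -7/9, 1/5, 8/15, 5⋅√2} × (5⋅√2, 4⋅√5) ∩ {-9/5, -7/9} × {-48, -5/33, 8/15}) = ∅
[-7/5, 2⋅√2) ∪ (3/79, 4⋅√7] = [-7/5, 4⋅√7]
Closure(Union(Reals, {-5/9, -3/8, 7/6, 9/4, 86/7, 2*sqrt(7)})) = Reals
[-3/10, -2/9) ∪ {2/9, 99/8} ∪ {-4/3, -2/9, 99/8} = {-4/3, 2/9, 99/8} ∪ [-3/10, -2/9]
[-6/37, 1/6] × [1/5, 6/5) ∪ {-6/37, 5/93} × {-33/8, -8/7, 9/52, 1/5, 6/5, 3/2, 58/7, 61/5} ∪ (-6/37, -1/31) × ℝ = ((-6/37, -1/31) × ℝ) ∪ ([-6/37, 1/6] × [1/5, 6/5)) ∪ ({-6/37, 5/93} × {-33/8, -8/7, 9/52, 1/5, 6/5, 3/2, 58/7, 61/5})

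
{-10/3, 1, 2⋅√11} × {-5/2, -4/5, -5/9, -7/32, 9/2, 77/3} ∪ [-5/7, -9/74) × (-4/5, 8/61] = ([-5/7, -9/74) × (-4/5, 8/61]) ∪ ({-10/3, 1, 2⋅√11} × {-5/2, -4/5, -5/9, -7/32, 9/2, 77/3})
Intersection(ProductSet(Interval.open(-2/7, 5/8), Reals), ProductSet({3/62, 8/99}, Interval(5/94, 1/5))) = ProductSet({3/62, 8/99}, Interval(5/94, 1/5))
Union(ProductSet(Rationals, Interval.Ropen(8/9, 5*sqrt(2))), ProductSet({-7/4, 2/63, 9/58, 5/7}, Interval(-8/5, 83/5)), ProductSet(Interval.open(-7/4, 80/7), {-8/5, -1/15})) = Union(ProductSet({-7/4, 2/63, 9/58, 5/7}, Interval(-8/5, 83/5)), ProductSet(Interval.open(-7/4, 80/7), {-8/5, -1/15}), ProductSet(Rationals, Interval.Ropen(8/9, 5*sqrt(2))))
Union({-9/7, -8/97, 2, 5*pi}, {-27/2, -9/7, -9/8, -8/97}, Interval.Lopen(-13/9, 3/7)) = Union({-27/2, 2, 5*pi}, Interval.Lopen(-13/9, 3/7))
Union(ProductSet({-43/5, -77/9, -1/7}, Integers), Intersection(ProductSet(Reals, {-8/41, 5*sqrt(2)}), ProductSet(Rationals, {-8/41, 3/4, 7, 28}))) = Union(ProductSet({-43/5, -77/9, -1/7}, Integers), ProductSet(Rationals, {-8/41}))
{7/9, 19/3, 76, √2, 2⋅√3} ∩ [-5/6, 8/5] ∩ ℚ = {7/9}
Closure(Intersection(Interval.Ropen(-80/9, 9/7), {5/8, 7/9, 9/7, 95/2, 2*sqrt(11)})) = {5/8, 7/9}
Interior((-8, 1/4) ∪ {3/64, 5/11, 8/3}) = (-8, 1/4)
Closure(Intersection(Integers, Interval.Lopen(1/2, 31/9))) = Range(1, 4, 1)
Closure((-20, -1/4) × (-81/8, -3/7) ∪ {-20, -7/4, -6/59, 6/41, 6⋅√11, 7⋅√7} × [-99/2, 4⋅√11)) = ({-20, -1/4} × [-81/8, -3/7]) ∪ ([-20, -1/4] × {-81/8, -3/7}) ∪ ((-20, -1/4) × (-81/8, -3/7)) ∪ ({-20, -7/4, -6/59, 6/41, 6⋅√11, 7⋅√7} × [-99/2, 4⋅√11])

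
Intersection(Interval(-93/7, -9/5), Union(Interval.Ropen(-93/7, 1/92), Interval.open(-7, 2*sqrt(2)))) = Interval(-93/7, -9/5)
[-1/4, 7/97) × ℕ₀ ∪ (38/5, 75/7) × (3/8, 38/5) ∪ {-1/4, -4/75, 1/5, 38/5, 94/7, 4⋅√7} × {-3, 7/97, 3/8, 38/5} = ([-1/4, 7/97) × ℕ₀) ∪ ((38/5, 75/7) × (3/8, 38/5)) ∪ ({-1/4, -4/75, 1/5, 38/5, 94/7, 4⋅√7} × {-3, 7/97, 3/8, 38/5})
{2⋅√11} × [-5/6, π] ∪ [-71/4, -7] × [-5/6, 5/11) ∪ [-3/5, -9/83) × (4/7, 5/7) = ([-71/4, -7] × [-5/6, 5/11)) ∪ ([-3/5, -9/83) × (4/7, 5/7)) ∪ ({2⋅√11} × [-5/6, π])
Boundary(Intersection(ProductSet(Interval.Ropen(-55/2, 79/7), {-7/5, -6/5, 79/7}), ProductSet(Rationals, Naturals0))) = EmptySet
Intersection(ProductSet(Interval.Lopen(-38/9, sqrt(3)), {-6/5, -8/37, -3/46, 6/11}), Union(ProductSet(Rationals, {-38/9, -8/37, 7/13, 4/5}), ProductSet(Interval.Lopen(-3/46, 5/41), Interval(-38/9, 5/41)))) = Union(ProductSet(Intersection(Interval.Lopen(-38/9, sqrt(3)), Rationals), {-8/37}), ProductSet(Interval.Lopen(-3/46, 5/41), {-6/5, -8/37, -3/46}))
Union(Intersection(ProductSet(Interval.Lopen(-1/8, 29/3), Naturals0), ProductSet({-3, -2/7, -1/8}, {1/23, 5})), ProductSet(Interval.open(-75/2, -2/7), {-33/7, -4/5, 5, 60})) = ProductSet(Interval.open(-75/2, -2/7), {-33/7, -4/5, 5, 60})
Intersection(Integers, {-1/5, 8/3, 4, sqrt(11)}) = {4}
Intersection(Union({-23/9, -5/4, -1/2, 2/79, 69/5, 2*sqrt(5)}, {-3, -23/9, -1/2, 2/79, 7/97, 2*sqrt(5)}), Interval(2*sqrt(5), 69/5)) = {69/5, 2*sqrt(5)}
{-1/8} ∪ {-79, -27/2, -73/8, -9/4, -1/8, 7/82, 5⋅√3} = {-79, -27/2, -73/8, -9/4, -1/8, 7/82, 5⋅√3}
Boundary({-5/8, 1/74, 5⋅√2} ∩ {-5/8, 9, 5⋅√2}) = {-5/8, 5⋅√2}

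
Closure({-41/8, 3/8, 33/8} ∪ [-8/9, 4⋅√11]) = {-41/8} ∪ [-8/9, 4⋅√11]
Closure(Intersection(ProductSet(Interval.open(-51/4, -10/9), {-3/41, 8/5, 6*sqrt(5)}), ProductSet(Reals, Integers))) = EmptySet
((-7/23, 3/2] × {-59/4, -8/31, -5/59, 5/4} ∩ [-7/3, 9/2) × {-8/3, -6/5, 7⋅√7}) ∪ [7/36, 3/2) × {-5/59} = [7/36, 3/2) × {-5/59}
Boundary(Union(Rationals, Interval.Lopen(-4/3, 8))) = Union(Interval(-oo, -4/3), Interval(8, oo))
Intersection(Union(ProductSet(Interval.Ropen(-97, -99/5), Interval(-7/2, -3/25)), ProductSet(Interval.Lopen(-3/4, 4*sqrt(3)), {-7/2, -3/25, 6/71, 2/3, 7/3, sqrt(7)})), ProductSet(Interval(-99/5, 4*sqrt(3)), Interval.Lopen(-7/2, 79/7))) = ProductSet(Interval.Lopen(-3/4, 4*sqrt(3)), {-3/25, 6/71, 2/3, 7/3, sqrt(7)})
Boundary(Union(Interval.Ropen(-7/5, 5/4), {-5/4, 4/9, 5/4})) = {-7/5, 5/4}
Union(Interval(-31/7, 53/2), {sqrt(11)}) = Interval(-31/7, 53/2)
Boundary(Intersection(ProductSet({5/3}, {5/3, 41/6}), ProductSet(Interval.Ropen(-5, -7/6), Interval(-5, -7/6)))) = EmptySet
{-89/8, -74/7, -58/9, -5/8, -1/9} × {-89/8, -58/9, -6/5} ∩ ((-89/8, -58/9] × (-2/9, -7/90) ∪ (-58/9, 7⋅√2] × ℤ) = ∅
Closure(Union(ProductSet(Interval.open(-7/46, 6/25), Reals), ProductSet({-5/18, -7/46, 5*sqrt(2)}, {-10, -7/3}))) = Union(ProductSet({-5/18, -7/46, 5*sqrt(2)}, {-10, -7/3}), ProductSet(Interval(-7/46, 6/25), Reals))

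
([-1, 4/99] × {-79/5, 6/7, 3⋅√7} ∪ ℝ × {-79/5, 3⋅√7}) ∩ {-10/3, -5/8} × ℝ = ({-5/8} × {-79/5, 6/7, 3⋅√7}) ∪ ({-10/3, -5/8} × {-79/5, 3⋅√7})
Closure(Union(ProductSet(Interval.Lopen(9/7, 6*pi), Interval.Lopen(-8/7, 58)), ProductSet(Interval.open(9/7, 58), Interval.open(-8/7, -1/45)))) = Union(ProductSet({9/7}, Interval(-8/7, 58)), ProductSet({9/7, 58}, Interval(-8/7, -1/45)), ProductSet({9/7, 6*pi}, Union({-8/7}, Interval(-1/45, 58))), ProductSet(Interval(9/7, 58), {-8/7}), ProductSet(Interval.open(9/7, 58), Interval.open(-8/7, -1/45)), ProductSet(Interval(9/7, 6*pi), {-8/7, 58}), ProductSet(Interval.Lopen(9/7, 6*pi), Interval.Lopen(-8/7, 58)), ProductSet(Union({9/7}, Interval(6*pi, 58)), {-8/7, -1/45}))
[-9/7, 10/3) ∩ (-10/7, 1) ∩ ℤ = {-1, 0}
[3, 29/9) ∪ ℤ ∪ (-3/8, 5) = ℤ ∪ (-3/8, 5]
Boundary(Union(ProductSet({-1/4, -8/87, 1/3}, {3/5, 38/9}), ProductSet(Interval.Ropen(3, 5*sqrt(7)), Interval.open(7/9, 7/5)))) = Union(ProductSet({3, 5*sqrt(7)}, Interval(7/9, 7/5)), ProductSet({-1/4, -8/87, 1/3}, {3/5, 38/9}), ProductSet(Interval(3, 5*sqrt(7)), {7/9, 7/5}))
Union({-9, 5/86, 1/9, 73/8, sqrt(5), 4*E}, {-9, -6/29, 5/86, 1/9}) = {-9, -6/29, 5/86, 1/9, 73/8, sqrt(5), 4*E}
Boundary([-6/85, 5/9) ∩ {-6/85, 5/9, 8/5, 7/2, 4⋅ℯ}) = {-6/85}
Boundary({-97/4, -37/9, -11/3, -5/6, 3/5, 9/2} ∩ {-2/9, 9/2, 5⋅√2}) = {9/2}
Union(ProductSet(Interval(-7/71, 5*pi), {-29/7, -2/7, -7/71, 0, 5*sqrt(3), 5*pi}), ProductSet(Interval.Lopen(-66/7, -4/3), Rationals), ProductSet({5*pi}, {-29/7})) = Union(ProductSet(Interval.Lopen(-66/7, -4/3), Rationals), ProductSet(Interval(-7/71, 5*pi), {-29/7, -2/7, -7/71, 0, 5*sqrt(3), 5*pi}))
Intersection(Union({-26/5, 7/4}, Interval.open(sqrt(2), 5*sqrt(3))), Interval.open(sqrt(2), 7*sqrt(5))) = Interval.open(sqrt(2), 5*sqrt(3))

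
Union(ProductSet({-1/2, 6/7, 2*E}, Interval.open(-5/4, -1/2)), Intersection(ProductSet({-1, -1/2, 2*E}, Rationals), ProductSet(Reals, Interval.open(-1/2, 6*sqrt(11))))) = Union(ProductSet({-1, -1/2, 2*E}, Intersection(Interval.open(-1/2, 6*sqrt(11)), Rationals)), ProductSet({-1/2, 6/7, 2*E}, Interval.open(-5/4, -1/2)))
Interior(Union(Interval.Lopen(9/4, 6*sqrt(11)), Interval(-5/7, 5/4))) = Union(Interval.open(-5/7, 5/4), Interval.open(9/4, 6*sqrt(11)))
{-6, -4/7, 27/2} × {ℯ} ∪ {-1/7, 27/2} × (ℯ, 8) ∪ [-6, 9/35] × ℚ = ({-6, -4/7, 27/2} × {ℯ}) ∪ ([-6, 9/35] × ℚ) ∪ ({-1/7, 27/2} × (ℯ, 8))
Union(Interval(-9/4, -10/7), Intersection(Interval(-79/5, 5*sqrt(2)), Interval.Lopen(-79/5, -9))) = Union(Interval.Lopen(-79/5, -9), Interval(-9/4, -10/7))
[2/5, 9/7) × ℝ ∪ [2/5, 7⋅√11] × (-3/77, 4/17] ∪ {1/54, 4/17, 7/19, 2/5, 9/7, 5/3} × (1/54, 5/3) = ([2/5, 9/7) × ℝ) ∪ ({1/54, 4/17, 7/19, 2/5, 9/7, 5/3} × (1/54, 5/3)) ∪ ([2/5, 7⋅√11] × (-3/77, 4/17])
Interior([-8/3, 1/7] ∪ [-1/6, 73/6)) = (-8/3, 73/6)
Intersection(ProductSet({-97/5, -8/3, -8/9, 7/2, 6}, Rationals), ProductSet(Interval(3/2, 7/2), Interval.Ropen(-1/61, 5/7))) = ProductSet({7/2}, Intersection(Interval.Ropen(-1/61, 5/7), Rationals))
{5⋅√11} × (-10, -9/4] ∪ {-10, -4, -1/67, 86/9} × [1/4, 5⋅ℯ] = ({5⋅√11} × (-10, -9/4]) ∪ ({-10, -4, -1/67, 86/9} × [1/4, 5⋅ℯ])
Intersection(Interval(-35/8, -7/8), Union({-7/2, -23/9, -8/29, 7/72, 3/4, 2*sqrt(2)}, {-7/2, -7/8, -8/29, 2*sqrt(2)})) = {-7/2, -23/9, -7/8}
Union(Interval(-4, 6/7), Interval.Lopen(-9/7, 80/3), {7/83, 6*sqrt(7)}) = Interval(-4, 80/3)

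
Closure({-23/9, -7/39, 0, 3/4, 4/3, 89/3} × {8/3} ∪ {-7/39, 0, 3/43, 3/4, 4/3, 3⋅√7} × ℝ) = ({-23/9, -7/39, 0, 3/4, 4/3, 89/3} × {8/3}) ∪ ({-7/39, 0, 3/43, 3/4, 4/3, 3⋅√7} × ℝ)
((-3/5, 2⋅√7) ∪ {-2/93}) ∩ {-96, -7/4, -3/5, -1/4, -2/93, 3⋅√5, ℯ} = {-1/4, -2/93, ℯ}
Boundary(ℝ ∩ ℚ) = ℝ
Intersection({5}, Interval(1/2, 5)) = {5}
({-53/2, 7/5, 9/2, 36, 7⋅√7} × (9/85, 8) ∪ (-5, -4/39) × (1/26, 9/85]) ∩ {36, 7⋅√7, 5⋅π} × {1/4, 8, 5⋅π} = {36, 7⋅√7} × {1/4}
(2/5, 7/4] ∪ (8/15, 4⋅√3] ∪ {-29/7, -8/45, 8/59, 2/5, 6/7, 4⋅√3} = {-29/7, -8/45, 8/59} ∪ [2/5, 4⋅√3]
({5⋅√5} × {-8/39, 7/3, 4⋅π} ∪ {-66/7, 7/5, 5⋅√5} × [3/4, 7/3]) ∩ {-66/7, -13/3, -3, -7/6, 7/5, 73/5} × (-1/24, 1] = {-66/7, 7/5} × [3/4, 1]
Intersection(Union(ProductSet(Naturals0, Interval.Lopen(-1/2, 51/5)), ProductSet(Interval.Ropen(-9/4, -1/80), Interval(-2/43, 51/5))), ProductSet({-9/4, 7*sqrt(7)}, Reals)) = ProductSet({-9/4}, Interval(-2/43, 51/5))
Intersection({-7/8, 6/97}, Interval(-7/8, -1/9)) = {-7/8}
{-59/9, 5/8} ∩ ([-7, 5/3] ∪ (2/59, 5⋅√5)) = {-59/9, 5/8}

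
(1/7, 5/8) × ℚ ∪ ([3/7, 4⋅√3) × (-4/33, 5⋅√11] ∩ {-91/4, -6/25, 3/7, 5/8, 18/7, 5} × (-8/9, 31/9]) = ((1/7, 5/8) × ℚ) ∪ ({3/7, 5/8, 18/7, 5} × (-4/33, 31/9])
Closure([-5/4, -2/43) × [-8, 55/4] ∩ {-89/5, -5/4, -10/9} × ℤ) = {-5/4, -10/9} × {-8, -7, …, 13}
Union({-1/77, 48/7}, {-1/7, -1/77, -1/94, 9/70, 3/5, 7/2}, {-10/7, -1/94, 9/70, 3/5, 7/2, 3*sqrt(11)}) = {-10/7, -1/7, -1/77, -1/94, 9/70, 3/5, 7/2, 48/7, 3*sqrt(11)}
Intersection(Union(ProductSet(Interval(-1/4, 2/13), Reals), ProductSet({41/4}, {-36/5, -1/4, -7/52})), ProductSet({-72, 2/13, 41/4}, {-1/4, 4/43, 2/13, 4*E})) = Union(ProductSet({2/13}, {-1/4, 4/43, 2/13, 4*E}), ProductSet({41/4}, {-1/4}))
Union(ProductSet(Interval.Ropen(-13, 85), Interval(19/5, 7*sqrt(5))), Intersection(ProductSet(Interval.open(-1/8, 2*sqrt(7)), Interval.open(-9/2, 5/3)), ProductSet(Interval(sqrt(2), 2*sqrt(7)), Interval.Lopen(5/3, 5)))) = ProductSet(Interval.Ropen(-13, 85), Interval(19/5, 7*sqrt(5)))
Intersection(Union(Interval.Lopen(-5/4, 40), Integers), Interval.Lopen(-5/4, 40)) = Union(Interval.Lopen(-5/4, 40), Range(-1, 41, 1))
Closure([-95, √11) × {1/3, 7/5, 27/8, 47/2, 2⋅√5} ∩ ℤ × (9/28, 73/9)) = {-95, -94, …, 3} × {1/3, 7/5, 27/8, 2⋅√5}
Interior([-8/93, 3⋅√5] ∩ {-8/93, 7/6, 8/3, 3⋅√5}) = ∅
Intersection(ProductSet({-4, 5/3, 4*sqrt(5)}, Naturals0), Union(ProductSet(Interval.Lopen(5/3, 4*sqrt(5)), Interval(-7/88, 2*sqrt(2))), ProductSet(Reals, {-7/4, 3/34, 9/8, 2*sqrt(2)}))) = ProductSet({4*sqrt(5)}, Range(0, 3, 1))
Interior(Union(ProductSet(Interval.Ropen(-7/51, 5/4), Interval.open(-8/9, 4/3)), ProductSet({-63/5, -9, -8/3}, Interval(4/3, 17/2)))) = ProductSet(Interval.open(-7/51, 5/4), Interval.open(-8/9, 4/3))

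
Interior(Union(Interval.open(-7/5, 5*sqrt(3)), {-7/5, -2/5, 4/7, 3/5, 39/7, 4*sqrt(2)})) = Interval.open(-7/5, 5*sqrt(3))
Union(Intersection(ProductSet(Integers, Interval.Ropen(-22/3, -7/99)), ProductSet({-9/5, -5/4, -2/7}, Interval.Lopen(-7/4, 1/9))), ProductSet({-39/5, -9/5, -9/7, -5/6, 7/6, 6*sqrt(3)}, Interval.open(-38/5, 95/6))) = ProductSet({-39/5, -9/5, -9/7, -5/6, 7/6, 6*sqrt(3)}, Interval.open(-38/5, 95/6))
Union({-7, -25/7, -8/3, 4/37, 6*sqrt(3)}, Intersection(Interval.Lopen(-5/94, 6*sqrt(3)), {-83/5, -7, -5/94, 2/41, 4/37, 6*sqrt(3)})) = {-7, -25/7, -8/3, 2/41, 4/37, 6*sqrt(3)}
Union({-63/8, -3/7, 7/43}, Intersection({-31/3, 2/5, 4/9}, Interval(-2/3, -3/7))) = {-63/8, -3/7, 7/43}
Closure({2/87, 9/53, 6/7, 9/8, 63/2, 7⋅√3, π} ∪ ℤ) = ℤ ∪ {2/87, 9/53, 6/7, 9/8, 63/2, 7⋅√3, π}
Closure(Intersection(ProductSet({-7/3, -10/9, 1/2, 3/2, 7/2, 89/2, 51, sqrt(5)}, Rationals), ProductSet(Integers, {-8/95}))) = ProductSet({51}, {-8/95})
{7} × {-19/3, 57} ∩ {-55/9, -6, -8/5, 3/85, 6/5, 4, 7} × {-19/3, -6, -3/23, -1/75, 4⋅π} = {7} × {-19/3}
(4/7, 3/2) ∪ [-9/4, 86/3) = [-9/4, 86/3)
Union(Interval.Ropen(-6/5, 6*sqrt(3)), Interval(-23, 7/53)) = Interval.Ropen(-23, 6*sqrt(3))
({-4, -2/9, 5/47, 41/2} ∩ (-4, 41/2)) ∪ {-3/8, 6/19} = {-3/8, -2/9, 5/47, 6/19}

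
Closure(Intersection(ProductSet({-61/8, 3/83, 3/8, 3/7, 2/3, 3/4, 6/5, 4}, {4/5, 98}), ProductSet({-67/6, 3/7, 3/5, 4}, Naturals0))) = ProductSet({3/7, 4}, {98})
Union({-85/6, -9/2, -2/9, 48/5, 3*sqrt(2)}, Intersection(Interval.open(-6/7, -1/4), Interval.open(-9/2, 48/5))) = Union({-85/6, -9/2, -2/9, 48/5, 3*sqrt(2)}, Interval.open(-6/7, -1/4))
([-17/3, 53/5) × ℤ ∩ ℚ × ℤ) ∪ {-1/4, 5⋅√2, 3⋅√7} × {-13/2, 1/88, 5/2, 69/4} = ((ℚ ∩ [-17/3, 53/5)) × ℤ) ∪ ({-1/4, 5⋅√2, 3⋅√7} × {-13/2, 1/88, 5/2, 69/4})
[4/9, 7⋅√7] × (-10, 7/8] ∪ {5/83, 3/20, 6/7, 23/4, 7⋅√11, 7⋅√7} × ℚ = ([4/9, 7⋅√7] × (-10, 7/8]) ∪ ({5/83, 3/20, 6/7, 23/4, 7⋅√11, 7⋅√7} × ℚ)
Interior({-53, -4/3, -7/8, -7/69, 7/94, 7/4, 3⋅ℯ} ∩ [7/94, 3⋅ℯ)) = ∅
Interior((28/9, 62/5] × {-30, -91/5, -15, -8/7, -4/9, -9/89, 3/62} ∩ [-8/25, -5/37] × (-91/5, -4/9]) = ∅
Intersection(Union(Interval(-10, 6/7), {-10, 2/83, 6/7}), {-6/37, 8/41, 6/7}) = {-6/37, 8/41, 6/7}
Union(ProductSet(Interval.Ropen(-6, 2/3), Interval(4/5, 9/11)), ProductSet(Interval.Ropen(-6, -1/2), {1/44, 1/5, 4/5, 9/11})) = Union(ProductSet(Interval.Ropen(-6, -1/2), {1/44, 1/5, 4/5, 9/11}), ProductSet(Interval.Ropen(-6, 2/3), Interval(4/5, 9/11)))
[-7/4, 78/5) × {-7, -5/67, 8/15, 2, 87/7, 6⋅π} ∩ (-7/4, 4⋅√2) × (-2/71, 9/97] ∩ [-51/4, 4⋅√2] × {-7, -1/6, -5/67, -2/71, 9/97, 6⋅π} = ∅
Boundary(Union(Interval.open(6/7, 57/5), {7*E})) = {6/7, 57/5, 7*E}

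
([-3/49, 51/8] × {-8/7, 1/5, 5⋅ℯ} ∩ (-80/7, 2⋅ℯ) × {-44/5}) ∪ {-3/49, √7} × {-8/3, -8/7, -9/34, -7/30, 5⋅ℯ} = {-3/49, √7} × {-8/3, -8/7, -9/34, -7/30, 5⋅ℯ}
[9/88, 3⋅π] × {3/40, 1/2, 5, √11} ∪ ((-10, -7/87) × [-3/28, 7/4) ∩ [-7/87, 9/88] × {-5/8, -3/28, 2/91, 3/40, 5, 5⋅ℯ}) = [9/88, 3⋅π] × {3/40, 1/2, 5, √11}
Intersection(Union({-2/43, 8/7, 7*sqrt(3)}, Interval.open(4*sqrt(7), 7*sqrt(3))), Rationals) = Union({-2/43, 8/7}, Intersection(Interval.Lopen(4*sqrt(7), 7*sqrt(3)), Rationals))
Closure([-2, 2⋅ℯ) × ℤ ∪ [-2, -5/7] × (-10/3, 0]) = ([-2, 2⋅ℯ] × ℤ) ∪ ([-2, -5/7] × [-10/3, 0])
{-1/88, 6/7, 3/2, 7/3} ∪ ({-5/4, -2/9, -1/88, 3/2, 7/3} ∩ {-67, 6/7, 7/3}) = {-1/88, 6/7, 3/2, 7/3}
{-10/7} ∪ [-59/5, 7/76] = [-59/5, 7/76]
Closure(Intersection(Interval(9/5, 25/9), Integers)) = Range(2, 3, 1)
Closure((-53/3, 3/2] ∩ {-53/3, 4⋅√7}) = ∅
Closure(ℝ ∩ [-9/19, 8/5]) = [-9/19, 8/5]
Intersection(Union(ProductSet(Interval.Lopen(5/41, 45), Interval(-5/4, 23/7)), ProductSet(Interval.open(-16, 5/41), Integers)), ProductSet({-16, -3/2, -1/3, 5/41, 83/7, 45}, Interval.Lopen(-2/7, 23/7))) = Union(ProductSet({-3/2, -1/3}, Range(0, 4, 1)), ProductSet({83/7, 45}, Interval.Lopen(-2/7, 23/7)))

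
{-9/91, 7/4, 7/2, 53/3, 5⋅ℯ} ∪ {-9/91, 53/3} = {-9/91, 7/4, 7/2, 53/3, 5⋅ℯ}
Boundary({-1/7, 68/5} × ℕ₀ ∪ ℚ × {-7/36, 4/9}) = ({-1/7, 68/5} × ℕ₀) ∪ (ℝ × {-7/36, 4/9})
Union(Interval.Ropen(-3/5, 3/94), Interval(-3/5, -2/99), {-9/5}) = Union({-9/5}, Interval.Ropen(-3/5, 3/94))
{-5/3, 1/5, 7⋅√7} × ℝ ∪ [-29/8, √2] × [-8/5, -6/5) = ({-5/3, 1/5, 7⋅√7} × ℝ) ∪ ([-29/8, √2] × [-8/5, -6/5))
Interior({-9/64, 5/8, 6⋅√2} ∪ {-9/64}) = ∅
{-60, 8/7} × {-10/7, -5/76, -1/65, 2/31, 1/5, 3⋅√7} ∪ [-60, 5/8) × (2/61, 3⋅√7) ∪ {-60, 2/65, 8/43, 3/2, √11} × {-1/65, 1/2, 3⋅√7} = ({-60, 8/7} × {-10/7, -5/76, -1/65, 2/31, 1/5, 3⋅√7}) ∪ ([-60, 5/8) × (2/61, 3⋅√7)) ∪ ({-60, 2/65, 8/43, 3/2, √11} × {-1/65, 1/2, 3⋅√7})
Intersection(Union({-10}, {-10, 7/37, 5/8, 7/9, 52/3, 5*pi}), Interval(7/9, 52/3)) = {7/9, 52/3, 5*pi}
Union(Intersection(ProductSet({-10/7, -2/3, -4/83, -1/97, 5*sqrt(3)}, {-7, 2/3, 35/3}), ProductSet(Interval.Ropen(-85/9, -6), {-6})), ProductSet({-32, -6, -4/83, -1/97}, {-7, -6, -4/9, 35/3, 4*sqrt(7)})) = ProductSet({-32, -6, -4/83, -1/97}, {-7, -6, -4/9, 35/3, 4*sqrt(7)})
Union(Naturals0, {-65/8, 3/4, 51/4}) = Union({-65/8, 3/4, 51/4}, Naturals0)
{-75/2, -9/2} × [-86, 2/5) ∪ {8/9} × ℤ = ({8/9} × ℤ) ∪ ({-75/2, -9/2} × [-86, 2/5))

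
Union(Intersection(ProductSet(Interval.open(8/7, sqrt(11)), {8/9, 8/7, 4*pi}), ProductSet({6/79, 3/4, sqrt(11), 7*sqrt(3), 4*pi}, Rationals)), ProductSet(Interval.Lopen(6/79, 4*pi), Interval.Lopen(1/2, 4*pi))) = ProductSet(Interval.Lopen(6/79, 4*pi), Interval.Lopen(1/2, 4*pi))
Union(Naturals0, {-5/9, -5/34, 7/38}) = Union({-5/9, -5/34, 7/38}, Naturals0)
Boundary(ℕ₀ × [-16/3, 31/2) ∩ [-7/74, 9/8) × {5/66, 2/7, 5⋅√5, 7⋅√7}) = {0, 1} × {5/66, 2/7, 5⋅√5}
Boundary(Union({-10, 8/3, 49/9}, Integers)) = Union({8/3, 49/9}, Integers)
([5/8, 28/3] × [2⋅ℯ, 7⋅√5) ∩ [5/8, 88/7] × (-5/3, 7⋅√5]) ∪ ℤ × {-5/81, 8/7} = (ℤ × {-5/81, 8/7}) ∪ ([5/8, 28/3] × [2⋅ℯ, 7⋅√5))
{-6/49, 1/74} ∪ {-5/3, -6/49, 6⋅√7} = {-5/3, -6/49, 1/74, 6⋅√7}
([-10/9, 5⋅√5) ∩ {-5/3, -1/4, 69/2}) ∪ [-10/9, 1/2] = [-10/9, 1/2]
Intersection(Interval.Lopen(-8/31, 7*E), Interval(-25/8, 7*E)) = Interval.Lopen(-8/31, 7*E)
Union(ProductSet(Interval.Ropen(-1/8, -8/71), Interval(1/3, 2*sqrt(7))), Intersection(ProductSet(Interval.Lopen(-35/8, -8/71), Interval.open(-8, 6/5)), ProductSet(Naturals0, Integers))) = ProductSet(Interval.Ropen(-1/8, -8/71), Interval(1/3, 2*sqrt(7)))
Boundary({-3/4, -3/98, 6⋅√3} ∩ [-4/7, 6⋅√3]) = {-3/98, 6⋅√3}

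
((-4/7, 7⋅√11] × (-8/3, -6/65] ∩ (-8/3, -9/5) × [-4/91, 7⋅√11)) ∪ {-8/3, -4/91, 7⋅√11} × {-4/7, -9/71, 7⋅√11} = {-8/3, -4/91, 7⋅√11} × {-4/7, -9/71, 7⋅√11}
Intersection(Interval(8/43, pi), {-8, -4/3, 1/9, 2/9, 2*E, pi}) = {2/9, pi}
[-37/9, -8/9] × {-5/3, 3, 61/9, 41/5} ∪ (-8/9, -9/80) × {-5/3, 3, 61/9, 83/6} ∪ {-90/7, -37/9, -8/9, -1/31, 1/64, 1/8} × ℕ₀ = ({-90/7, -37/9, -8/9, -1/31, 1/64, 1/8} × ℕ₀) ∪ ([-37/9, -8/9] × {-5/3, 3, 61/9, 41/5}) ∪ ((-8/9, -9/80) × {-5/3, 3, 61/9, 83/6})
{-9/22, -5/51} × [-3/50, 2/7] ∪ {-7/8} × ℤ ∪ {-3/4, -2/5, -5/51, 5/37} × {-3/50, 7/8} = ({-7/8} × ℤ) ∪ ({-9/22, -5/51} × [-3/50, 2/7]) ∪ ({-3/4, -2/5, -5/51, 5/37} × {-3/50, 7/8})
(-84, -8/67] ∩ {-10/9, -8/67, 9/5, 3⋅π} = {-10/9, -8/67}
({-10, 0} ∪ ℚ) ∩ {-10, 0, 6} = {-10, 0, 6}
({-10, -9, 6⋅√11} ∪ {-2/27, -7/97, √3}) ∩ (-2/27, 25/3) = {-7/97, √3}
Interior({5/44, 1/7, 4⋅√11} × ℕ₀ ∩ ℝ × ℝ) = ∅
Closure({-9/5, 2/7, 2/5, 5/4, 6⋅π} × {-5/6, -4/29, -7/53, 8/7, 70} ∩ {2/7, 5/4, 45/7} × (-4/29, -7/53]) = {2/7, 5/4} × {-7/53}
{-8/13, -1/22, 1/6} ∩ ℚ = {-8/13, -1/22, 1/6}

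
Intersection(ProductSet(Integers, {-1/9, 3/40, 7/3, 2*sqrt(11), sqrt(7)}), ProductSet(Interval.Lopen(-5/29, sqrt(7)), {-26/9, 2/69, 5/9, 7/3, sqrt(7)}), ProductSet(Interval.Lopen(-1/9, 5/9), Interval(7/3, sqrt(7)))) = ProductSet(Range(0, 1, 1), {7/3, sqrt(7)})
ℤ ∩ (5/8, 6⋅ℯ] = {1, 2, …, 16}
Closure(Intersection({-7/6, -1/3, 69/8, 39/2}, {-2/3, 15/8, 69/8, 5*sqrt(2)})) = {69/8}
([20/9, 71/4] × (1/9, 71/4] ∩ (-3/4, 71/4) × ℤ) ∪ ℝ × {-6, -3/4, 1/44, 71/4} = (ℝ × {-6, -3/4, 1/44, 71/4}) ∪ ([20/9, 71/4) × {1, 2, …, 17})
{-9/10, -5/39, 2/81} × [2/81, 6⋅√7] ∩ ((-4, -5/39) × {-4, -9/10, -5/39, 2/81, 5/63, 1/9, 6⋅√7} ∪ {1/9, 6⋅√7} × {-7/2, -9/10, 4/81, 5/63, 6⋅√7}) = {-9/10} × {2/81, 5/63, 1/9, 6⋅√7}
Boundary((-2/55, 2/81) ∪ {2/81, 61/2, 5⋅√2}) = {-2/55, 2/81, 61/2, 5⋅√2}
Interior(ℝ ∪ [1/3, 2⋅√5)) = (-∞, ∞)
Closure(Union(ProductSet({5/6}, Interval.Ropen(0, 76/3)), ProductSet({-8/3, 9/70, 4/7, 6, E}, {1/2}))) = Union(ProductSet({5/6}, Interval(0, 76/3)), ProductSet({-8/3, 9/70, 4/7, 6, E}, {1/2}))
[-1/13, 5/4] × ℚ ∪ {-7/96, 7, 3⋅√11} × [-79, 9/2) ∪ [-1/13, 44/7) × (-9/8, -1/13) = ([-1/13, 5/4] × ℚ) ∪ ([-1/13, 44/7) × (-9/8, -1/13)) ∪ ({-7/96, 7, 3⋅√11} × [-79, 9/2))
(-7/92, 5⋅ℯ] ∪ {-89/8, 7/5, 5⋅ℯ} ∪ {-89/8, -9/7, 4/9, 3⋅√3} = {-89/8, -9/7} ∪ (-7/92, 5⋅ℯ]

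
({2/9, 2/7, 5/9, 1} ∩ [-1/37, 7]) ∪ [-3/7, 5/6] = [-3/7, 5/6] ∪ {1}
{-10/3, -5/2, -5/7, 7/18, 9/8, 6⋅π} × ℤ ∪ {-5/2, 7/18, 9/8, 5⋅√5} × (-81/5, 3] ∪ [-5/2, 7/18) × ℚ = ([-5/2, 7/18) × ℚ) ∪ ({-10/3, -5/2, -5/7, 7/18, 9/8, 6⋅π} × ℤ) ∪ ({-5/2, 7/18, 9/8, 5⋅√5} × (-81/5, 3])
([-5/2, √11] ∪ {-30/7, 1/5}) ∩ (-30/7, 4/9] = [-5/2, 4/9]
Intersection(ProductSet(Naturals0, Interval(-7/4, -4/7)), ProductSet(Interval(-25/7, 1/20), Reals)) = ProductSet(Range(0, 1, 1), Interval(-7/4, -4/7))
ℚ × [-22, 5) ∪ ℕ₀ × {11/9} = ℚ × [-22, 5)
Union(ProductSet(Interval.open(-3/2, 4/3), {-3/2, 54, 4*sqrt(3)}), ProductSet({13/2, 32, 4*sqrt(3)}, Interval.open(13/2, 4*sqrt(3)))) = Union(ProductSet({13/2, 32, 4*sqrt(3)}, Interval.open(13/2, 4*sqrt(3))), ProductSet(Interval.open(-3/2, 4/3), {-3/2, 54, 4*sqrt(3)}))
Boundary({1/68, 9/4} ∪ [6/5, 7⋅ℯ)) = {1/68, 6/5, 7⋅ℯ}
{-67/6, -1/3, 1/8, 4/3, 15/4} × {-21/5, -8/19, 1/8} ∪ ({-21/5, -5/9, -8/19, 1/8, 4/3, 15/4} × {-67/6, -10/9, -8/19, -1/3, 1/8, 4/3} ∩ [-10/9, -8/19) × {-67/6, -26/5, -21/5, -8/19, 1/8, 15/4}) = ({-5/9} × {-67/6, -8/19, 1/8}) ∪ ({-67/6, -1/3, 1/8, 4/3, 15/4} × {-21/5, -8/19, 1/8})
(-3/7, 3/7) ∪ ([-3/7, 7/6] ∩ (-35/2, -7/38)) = [-3/7, 3/7)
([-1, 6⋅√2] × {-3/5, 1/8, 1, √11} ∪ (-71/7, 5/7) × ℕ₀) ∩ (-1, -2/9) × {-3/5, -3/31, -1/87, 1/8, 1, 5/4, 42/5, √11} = (-1, -2/9) × {-3/5, 1/8, 1, √11}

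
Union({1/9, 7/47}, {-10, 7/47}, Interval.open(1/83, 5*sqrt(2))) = Union({-10}, Interval.open(1/83, 5*sqrt(2)))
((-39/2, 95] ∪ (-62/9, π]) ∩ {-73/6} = {-73/6}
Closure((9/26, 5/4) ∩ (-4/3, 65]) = [9/26, 5/4]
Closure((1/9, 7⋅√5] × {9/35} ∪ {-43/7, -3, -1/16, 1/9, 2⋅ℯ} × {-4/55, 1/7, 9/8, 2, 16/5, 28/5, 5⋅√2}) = ([1/9, 7⋅√5] × {9/35}) ∪ ({-43/7, -3, -1/16, 1/9, 2⋅ℯ} × {-4/55, 1/7, 9/8, 2, 16/5, 28/5, 5⋅√2})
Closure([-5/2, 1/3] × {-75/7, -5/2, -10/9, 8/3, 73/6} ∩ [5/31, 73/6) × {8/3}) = [5/31, 1/3] × {8/3}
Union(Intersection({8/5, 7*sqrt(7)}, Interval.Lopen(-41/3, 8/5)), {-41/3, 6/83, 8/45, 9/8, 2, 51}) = {-41/3, 6/83, 8/45, 9/8, 8/5, 2, 51}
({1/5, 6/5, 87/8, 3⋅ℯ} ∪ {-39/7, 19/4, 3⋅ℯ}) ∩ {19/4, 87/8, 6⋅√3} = {19/4, 87/8}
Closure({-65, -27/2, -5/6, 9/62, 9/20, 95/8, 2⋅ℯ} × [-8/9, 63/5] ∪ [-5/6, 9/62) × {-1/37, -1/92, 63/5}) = ([-5/6, 9/62] × {-1/37, -1/92, 63/5}) ∪ ({-65, -27/2, -5/6, 9/62, 9/20, 95/8, 2⋅ℯ} × [-8/9, 63/5])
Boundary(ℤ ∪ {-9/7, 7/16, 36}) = ℤ ∪ {-9/7, 7/16}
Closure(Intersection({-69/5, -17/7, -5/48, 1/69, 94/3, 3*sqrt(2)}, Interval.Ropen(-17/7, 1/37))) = {-17/7, -5/48, 1/69}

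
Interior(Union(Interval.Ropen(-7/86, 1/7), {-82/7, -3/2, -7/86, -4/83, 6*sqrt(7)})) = Interval.open(-7/86, 1/7)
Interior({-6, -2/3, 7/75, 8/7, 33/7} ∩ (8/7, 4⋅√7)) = ∅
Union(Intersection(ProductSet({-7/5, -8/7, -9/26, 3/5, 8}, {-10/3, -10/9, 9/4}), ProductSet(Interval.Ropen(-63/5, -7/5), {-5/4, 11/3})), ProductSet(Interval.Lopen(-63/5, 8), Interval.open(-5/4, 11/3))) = ProductSet(Interval.Lopen(-63/5, 8), Interval.open(-5/4, 11/3))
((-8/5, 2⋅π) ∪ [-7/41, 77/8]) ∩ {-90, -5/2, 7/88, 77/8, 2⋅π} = {7/88, 77/8, 2⋅π}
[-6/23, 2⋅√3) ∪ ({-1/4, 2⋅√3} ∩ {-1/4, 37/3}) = [-6/23, 2⋅√3)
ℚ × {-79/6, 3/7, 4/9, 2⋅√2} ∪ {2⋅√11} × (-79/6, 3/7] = (ℚ × {-79/6, 3/7, 4/9, 2⋅√2}) ∪ ({2⋅√11} × (-79/6, 3/7])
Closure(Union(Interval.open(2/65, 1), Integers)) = Union(Integers, Interval(2/65, 1))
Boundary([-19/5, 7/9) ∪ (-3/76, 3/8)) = {-19/5, 7/9}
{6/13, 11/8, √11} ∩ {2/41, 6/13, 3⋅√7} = {6/13}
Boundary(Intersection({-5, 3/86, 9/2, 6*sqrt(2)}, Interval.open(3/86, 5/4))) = EmptySet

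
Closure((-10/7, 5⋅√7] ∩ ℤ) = {-1, 0, …, 13}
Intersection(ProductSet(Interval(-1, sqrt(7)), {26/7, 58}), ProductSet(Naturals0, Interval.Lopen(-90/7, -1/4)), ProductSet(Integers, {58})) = EmptySet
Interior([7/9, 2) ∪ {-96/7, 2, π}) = (7/9, 2)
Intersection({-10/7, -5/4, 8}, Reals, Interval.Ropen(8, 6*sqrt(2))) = {8}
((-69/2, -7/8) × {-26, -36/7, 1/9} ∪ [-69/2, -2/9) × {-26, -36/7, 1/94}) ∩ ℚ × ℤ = ((ℚ ∩ (-69/2, -7/8)) ∪ (ℚ ∩ [-69/2, -2/9))) × {-26}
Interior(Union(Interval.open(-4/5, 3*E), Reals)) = Interval(-oo, oo)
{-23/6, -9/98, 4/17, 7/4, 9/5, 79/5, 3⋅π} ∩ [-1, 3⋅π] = {-9/98, 4/17, 7/4, 9/5, 3⋅π}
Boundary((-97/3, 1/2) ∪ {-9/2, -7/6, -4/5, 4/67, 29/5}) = {-97/3, 1/2, 29/5}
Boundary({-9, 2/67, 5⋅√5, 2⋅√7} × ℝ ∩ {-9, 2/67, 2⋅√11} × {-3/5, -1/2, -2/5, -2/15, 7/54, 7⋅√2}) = {-9, 2/67} × {-3/5, -1/2, -2/5, -2/15, 7/54, 7⋅√2}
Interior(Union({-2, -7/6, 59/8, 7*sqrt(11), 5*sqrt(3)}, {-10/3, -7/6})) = EmptySet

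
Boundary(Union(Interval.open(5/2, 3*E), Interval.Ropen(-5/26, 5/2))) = {-5/26, 5/2, 3*E}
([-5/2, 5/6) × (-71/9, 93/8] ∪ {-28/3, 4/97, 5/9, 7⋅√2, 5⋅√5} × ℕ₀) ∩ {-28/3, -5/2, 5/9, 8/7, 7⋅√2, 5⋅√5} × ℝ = ({-5/2, 5/9} × (-71/9, 93/8]) ∪ ({-28/3, 5/9, 7⋅√2, 5⋅√5} × ℕ₀)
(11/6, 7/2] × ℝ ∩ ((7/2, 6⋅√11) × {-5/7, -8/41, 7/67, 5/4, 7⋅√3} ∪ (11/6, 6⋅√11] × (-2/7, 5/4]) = (11/6, 7/2] × (-2/7, 5/4]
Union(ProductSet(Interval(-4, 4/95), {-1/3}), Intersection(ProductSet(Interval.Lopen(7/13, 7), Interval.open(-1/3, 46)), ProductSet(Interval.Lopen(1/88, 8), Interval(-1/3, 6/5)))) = Union(ProductSet(Interval(-4, 4/95), {-1/3}), ProductSet(Interval.Lopen(7/13, 7), Interval.Lopen(-1/3, 6/5)))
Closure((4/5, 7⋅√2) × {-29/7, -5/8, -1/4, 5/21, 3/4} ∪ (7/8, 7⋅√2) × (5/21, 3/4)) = ({7/8, 7⋅√2} × [5/21, 3/4]) ∪ ((7/8, 7⋅√2) × (5/21, 3/4)) ∪ ([4/5, 7⋅√2] × {-29/7, -5/8, -1/4, 5/21, 3/4})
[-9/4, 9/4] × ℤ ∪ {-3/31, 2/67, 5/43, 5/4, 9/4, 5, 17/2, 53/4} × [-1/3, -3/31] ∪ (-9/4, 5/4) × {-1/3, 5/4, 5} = ([-9/4, 9/4] × ℤ) ∪ ((-9/4, 5/4) × {-1/3, 5/4, 5}) ∪ ({-3/31, 2/67, 5/43, 5/4, 9/4, 5, 17/2, 53/4} × [-1/3, -3/31])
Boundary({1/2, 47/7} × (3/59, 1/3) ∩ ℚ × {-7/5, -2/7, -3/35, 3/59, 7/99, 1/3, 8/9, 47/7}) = {1/2, 47/7} × {7/99}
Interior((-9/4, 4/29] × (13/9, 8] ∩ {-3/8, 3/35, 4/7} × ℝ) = ∅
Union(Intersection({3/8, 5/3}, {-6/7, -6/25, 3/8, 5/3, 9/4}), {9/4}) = {3/8, 5/3, 9/4}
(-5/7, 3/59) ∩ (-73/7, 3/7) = (-5/7, 3/59)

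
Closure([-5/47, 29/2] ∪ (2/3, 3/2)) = [-5/47, 29/2]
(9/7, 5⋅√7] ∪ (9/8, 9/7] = (9/8, 5⋅√7]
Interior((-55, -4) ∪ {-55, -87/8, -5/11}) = (-55, -4)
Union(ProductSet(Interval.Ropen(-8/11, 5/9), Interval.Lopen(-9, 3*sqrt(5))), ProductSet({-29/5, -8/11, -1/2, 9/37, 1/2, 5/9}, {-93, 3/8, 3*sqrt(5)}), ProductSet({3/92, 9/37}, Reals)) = Union(ProductSet({3/92, 9/37}, Reals), ProductSet({-29/5, -8/11, -1/2, 9/37, 1/2, 5/9}, {-93, 3/8, 3*sqrt(5)}), ProductSet(Interval.Ropen(-8/11, 5/9), Interval.Lopen(-9, 3*sqrt(5))))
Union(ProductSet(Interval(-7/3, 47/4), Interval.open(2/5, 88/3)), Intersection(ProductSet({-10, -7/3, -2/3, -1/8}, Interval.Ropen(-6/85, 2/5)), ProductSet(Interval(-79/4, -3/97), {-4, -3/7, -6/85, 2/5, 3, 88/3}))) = Union(ProductSet({-10, -7/3, -2/3, -1/8}, {-6/85}), ProductSet(Interval(-7/3, 47/4), Interval.open(2/5, 88/3)))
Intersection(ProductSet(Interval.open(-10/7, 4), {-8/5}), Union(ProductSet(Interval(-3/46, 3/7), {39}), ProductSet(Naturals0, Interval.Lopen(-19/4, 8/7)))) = ProductSet(Range(0, 4, 1), {-8/5})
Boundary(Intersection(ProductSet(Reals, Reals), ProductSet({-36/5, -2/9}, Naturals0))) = ProductSet({-36/5, -2/9}, Naturals0)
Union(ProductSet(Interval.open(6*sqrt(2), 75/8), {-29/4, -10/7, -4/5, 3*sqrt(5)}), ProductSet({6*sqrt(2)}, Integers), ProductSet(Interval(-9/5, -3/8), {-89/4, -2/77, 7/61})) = Union(ProductSet({6*sqrt(2)}, Integers), ProductSet(Interval(-9/5, -3/8), {-89/4, -2/77, 7/61}), ProductSet(Interval.open(6*sqrt(2), 75/8), {-29/4, -10/7, -4/5, 3*sqrt(5)}))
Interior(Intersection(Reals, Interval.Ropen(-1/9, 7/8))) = Interval.open(-1/9, 7/8)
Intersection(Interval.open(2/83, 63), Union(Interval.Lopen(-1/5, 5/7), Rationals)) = Union(Intersection(Interval.open(2/83, 63), Rationals), Interval.Lopen(2/83, 5/7))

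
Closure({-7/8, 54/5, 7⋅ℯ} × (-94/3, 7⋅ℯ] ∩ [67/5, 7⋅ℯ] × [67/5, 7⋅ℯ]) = {7⋅ℯ} × [67/5, 7⋅ℯ]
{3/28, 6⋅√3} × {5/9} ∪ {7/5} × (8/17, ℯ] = ({7/5} × (8/17, ℯ]) ∪ ({3/28, 6⋅√3} × {5/9})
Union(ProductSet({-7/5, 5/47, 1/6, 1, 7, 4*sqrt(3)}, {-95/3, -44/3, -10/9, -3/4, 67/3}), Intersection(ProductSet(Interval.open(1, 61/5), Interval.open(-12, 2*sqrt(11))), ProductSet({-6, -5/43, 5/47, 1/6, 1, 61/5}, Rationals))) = ProductSet({-7/5, 5/47, 1/6, 1, 7, 4*sqrt(3)}, {-95/3, -44/3, -10/9, -3/4, 67/3})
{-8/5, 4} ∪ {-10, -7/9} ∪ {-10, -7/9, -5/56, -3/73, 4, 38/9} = {-10, -8/5, -7/9, -5/56, -3/73, 4, 38/9}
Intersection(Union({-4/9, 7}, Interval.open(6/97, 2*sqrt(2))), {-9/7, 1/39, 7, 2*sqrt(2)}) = {7}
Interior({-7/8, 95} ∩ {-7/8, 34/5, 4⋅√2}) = ∅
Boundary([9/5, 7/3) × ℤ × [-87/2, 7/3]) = [9/5, 7/3] × ℤ × [-87/2, 7/3]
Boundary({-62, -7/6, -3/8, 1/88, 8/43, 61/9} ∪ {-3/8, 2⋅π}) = {-62, -7/6, -3/8, 1/88, 8/43, 61/9, 2⋅π}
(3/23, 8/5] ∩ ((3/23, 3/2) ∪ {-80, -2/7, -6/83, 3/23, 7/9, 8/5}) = (3/23, 3/2) ∪ {8/5}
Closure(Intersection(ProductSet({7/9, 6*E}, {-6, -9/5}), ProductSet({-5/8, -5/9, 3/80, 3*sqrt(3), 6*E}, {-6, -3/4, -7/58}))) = ProductSet({6*E}, {-6})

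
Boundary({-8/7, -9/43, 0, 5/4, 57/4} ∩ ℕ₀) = {0}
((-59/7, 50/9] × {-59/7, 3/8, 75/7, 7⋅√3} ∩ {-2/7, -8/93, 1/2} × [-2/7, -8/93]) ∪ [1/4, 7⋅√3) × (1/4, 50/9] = [1/4, 7⋅√3) × (1/4, 50/9]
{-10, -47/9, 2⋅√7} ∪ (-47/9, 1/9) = {-10, 2⋅√7} ∪ [-47/9, 1/9)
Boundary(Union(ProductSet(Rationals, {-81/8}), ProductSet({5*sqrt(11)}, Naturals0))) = Union(ProductSet({5*sqrt(11)}, Naturals0), ProductSet(Reals, {-81/8}))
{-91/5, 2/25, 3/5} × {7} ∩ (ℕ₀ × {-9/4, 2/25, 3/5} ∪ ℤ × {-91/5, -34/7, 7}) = ∅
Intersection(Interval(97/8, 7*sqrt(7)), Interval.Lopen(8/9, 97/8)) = {97/8}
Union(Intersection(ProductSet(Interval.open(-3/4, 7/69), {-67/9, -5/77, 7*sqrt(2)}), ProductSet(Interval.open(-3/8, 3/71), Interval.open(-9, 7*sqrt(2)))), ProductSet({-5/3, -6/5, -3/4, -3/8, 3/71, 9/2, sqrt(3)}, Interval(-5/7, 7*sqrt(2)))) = Union(ProductSet({-5/3, -6/5, -3/4, -3/8, 3/71, 9/2, sqrt(3)}, Interval(-5/7, 7*sqrt(2))), ProductSet(Interval.open(-3/8, 3/71), {-67/9, -5/77}))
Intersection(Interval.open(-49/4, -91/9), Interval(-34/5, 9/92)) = EmptySet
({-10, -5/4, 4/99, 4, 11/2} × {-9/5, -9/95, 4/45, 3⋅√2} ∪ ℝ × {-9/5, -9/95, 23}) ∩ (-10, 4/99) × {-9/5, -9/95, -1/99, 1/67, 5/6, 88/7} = (-10, 4/99) × {-9/5, -9/95}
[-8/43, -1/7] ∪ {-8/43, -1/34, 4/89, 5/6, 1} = [-8/43, -1/7] ∪ {-1/34, 4/89, 5/6, 1}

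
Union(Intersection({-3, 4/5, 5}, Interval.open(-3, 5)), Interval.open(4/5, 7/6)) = Interval.Ropen(4/5, 7/6)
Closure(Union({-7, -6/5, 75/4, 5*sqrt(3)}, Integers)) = Union({-6/5, 75/4, 5*sqrt(3)}, Integers)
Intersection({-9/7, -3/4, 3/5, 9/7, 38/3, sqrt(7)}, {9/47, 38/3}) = {38/3}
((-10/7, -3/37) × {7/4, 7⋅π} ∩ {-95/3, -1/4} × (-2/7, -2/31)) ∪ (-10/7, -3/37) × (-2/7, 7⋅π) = (-10/7, -3/37) × (-2/7, 7⋅π)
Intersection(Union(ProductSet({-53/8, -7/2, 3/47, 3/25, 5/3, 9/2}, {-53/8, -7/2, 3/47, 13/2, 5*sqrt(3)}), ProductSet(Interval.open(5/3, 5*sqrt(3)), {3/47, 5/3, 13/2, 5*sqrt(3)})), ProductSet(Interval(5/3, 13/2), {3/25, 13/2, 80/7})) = ProductSet(Interval(5/3, 13/2), {13/2})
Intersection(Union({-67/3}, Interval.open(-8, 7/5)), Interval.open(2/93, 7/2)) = Interval.open(2/93, 7/5)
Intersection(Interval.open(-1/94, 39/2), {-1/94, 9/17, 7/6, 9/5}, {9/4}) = EmptySet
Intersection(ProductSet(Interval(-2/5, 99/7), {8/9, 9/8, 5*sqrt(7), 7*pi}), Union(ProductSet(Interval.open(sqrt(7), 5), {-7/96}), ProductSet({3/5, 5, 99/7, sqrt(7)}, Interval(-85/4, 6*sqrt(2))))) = ProductSet({3/5, 5, 99/7, sqrt(7)}, {8/9, 9/8})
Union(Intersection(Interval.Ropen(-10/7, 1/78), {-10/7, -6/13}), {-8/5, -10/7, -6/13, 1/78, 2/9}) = {-8/5, -10/7, -6/13, 1/78, 2/9}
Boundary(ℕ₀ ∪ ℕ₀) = ℕ₀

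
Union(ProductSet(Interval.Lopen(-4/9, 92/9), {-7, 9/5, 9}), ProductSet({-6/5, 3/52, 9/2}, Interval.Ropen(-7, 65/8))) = Union(ProductSet({-6/5, 3/52, 9/2}, Interval.Ropen(-7, 65/8)), ProductSet(Interval.Lopen(-4/9, 92/9), {-7, 9/5, 9}))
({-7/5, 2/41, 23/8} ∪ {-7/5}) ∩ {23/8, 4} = {23/8}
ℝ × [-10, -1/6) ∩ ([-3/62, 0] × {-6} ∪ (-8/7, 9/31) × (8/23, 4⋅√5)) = [-3/62, 0] × {-6}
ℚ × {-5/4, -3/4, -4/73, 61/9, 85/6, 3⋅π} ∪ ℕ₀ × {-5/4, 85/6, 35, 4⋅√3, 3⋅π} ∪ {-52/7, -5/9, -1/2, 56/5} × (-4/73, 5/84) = ({-52/7, -5/9, -1/2, 56/5} × (-4/73, 5/84)) ∪ (ℚ × {-5/4, -3/4, -4/73, 61/9, 85/6, 3⋅π}) ∪ (ℕ₀ × {-5/4, 85/6, 35, 4⋅√3, 3⋅π})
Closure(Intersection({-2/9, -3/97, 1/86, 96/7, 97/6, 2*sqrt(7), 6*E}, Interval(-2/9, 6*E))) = {-2/9, -3/97, 1/86, 96/7, 97/6, 2*sqrt(7), 6*E}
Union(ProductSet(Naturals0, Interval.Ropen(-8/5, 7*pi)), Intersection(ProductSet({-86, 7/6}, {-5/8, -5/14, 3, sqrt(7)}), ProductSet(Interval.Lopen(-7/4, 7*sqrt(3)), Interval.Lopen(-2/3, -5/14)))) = Union(ProductSet({7/6}, {-5/8, -5/14}), ProductSet(Naturals0, Interval.Ropen(-8/5, 7*pi)))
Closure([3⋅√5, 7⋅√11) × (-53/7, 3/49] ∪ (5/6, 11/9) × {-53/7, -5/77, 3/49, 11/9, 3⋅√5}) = ([5/6, 11/9] × {-53/7, -5/77, 3/49, 11/9, 3⋅√5}) ∪ ({7⋅√11, 3⋅√5} × [-53/7, 3/49]) ∪ ([3⋅√5, 7⋅√11] × {-53/7, 3/49}) ∪ ([3⋅√5, 7⋅√11) × (-53/7, 3/49])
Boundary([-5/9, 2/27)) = {-5/9, 2/27}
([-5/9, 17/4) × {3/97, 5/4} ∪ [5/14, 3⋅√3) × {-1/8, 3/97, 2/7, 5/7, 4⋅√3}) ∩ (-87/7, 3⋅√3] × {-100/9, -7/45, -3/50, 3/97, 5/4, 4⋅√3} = ([-5/9, 17/4) × {3/97, 5/4}) ∪ ([5/14, 3⋅√3) × {3/97, 4⋅√3})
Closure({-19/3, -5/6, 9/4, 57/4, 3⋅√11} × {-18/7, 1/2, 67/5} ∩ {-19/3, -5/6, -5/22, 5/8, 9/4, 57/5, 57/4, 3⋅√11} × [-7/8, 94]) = {-19/3, -5/6, 9/4, 57/4, 3⋅√11} × {1/2, 67/5}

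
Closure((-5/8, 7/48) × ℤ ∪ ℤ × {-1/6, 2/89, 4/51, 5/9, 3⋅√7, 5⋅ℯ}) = ([-5/8, 7/48] × ℤ) ∪ (ℤ × {-1/6, 2/89, 4/51, 5/9, 3⋅√7, 5⋅ℯ})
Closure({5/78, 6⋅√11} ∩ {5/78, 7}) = {5/78}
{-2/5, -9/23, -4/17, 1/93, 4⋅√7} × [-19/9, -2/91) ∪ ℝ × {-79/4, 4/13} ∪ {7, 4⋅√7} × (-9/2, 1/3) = (ℝ × {-79/4, 4/13}) ∪ ({7, 4⋅√7} × (-9/2, 1/3)) ∪ ({-2/5, -9/23, -4/17, 1/93, 4⋅√7} × [-19/9, -2/91))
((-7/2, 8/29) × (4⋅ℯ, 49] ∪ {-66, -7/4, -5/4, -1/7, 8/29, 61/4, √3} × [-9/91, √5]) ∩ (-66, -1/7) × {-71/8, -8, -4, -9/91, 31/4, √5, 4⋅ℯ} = {-7/4, -5/4} × {-9/91, √5}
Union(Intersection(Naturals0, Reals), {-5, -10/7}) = Union({-5, -10/7}, Naturals0)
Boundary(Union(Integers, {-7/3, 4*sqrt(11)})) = Union({-7/3, 4*sqrt(11)}, Integers)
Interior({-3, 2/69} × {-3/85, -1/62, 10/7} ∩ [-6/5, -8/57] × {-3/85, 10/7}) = ∅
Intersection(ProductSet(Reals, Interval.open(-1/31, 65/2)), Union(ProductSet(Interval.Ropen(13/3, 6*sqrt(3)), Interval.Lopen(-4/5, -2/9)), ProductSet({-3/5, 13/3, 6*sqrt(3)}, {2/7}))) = ProductSet({-3/5, 13/3, 6*sqrt(3)}, {2/7})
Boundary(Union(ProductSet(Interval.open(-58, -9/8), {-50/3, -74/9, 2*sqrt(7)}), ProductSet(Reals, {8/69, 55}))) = Union(ProductSet(Interval(-58, -9/8), {-50/3, -74/9, 2*sqrt(7)}), ProductSet(Reals, {8/69, 55}))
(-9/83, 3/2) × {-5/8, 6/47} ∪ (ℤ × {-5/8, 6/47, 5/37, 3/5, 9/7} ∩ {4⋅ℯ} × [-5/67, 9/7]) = (-9/83, 3/2) × {-5/8, 6/47}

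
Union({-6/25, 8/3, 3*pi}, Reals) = Reals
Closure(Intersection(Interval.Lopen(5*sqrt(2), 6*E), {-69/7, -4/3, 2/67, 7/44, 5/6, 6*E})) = {6*E}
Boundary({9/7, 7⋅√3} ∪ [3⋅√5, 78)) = {9/7, 78, 3⋅√5}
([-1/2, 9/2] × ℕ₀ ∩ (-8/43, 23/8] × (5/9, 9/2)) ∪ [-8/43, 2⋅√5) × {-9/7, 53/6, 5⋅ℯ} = ((-8/43, 23/8] × {1, 2, 3, 4}) ∪ ([-8/43, 2⋅√5) × {-9/7, 53/6, 5⋅ℯ})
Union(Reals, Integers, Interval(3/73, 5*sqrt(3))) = Interval(-oo, oo)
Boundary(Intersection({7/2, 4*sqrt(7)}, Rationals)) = {7/2}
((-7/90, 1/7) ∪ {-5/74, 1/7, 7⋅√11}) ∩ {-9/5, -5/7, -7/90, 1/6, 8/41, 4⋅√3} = ∅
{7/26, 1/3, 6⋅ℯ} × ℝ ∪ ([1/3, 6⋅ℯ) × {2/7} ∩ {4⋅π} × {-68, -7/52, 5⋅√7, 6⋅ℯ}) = {7/26, 1/3, 6⋅ℯ} × ℝ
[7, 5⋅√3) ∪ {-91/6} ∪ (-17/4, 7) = {-91/6} ∪ (-17/4, 5⋅√3)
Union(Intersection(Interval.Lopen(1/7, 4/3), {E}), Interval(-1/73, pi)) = Interval(-1/73, pi)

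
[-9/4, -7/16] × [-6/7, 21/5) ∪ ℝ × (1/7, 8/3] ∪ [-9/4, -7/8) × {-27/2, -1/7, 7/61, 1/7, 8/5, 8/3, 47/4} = (ℝ × (1/7, 8/3]) ∪ ([-9/4, -7/16] × [-6/7, 21/5)) ∪ ([-9/4, -7/8) × {-27/2, -1/7, 7/61, 1/7, 8/5, 8/3, 47/4})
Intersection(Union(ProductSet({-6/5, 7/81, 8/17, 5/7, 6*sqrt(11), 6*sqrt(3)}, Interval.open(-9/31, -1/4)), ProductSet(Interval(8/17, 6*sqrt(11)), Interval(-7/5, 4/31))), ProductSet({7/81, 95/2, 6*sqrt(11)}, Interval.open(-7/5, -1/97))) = Union(ProductSet({6*sqrt(11)}, Interval.open(-7/5, -1/97)), ProductSet({7/81, 6*sqrt(11)}, Interval.open(-9/31, -1/4)))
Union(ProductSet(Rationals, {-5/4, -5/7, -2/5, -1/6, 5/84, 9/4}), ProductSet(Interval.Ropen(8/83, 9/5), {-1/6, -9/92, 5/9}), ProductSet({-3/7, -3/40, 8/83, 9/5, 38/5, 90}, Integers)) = Union(ProductSet({-3/7, -3/40, 8/83, 9/5, 38/5, 90}, Integers), ProductSet(Interval.Ropen(8/83, 9/5), {-1/6, -9/92, 5/9}), ProductSet(Rationals, {-5/4, -5/7, -2/5, -1/6, 5/84, 9/4}))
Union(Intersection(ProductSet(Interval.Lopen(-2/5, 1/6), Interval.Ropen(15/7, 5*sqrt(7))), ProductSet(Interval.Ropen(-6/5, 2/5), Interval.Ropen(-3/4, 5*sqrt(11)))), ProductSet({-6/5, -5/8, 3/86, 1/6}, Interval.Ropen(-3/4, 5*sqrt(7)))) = Union(ProductSet({-6/5, -5/8, 3/86, 1/6}, Interval.Ropen(-3/4, 5*sqrt(7))), ProductSet(Interval.Lopen(-2/5, 1/6), Interval.Ropen(15/7, 5*sqrt(7))))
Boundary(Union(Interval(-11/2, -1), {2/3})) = {-11/2, -1, 2/3}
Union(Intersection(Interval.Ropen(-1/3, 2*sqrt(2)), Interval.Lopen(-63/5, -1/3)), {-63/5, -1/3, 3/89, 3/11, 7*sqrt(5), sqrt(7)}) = {-63/5, -1/3, 3/89, 3/11, 7*sqrt(5), sqrt(7)}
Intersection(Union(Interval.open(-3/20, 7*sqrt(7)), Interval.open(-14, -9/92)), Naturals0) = Range(0, 19, 1)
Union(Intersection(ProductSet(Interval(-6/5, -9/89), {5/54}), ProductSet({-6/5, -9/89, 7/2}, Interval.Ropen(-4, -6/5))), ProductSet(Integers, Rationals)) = ProductSet(Integers, Rationals)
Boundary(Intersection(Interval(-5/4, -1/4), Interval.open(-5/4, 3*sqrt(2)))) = {-5/4, -1/4}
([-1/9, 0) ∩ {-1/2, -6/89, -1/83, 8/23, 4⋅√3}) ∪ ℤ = ℤ ∪ {-6/89, -1/83}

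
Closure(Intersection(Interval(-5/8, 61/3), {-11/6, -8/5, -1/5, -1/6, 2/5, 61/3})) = {-1/5, -1/6, 2/5, 61/3}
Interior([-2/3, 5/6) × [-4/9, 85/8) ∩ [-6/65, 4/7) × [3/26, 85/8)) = (-6/65, 4/7) × (3/26, 85/8)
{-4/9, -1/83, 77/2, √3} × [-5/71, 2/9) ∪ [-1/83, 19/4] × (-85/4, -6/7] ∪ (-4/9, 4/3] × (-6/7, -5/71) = ((-4/9, 4/3] × (-6/7, -5/71)) ∪ ([-1/83, 19/4] × (-85/4, -6/7]) ∪ ({-4/9, -1/83, 77/2, √3} × [-5/71, 2/9))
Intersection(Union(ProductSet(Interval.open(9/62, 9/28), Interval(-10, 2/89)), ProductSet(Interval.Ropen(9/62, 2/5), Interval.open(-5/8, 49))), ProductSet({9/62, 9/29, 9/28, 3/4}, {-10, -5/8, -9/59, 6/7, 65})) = Union(ProductSet({9/29}, {-10, -5/8, -9/59}), ProductSet({9/62, 9/29, 9/28}, {-9/59, 6/7}))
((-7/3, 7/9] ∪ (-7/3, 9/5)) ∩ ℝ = (-7/3, 9/5)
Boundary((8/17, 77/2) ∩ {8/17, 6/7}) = {6/7}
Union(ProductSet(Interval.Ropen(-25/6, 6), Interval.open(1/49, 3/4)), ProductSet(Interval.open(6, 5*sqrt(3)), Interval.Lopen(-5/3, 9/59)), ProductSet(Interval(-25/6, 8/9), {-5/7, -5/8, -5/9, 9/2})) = Union(ProductSet(Interval(-25/6, 8/9), {-5/7, -5/8, -5/9, 9/2}), ProductSet(Interval.Ropen(-25/6, 6), Interval.open(1/49, 3/4)), ProductSet(Interval.open(6, 5*sqrt(3)), Interval.Lopen(-5/3, 9/59)))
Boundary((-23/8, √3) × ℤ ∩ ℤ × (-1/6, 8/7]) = {-2, -1, 0, 1} × {0, 1}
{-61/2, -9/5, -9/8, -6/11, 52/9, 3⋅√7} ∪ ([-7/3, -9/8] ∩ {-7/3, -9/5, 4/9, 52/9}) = {-61/2, -7/3, -9/5, -9/8, -6/11, 52/9, 3⋅√7}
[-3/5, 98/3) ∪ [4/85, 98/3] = [-3/5, 98/3]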